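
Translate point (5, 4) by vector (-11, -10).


Translation: (x+dx, y+dy) = (5+-11, 4+-10) = (-6, -6)

(-6, -6)


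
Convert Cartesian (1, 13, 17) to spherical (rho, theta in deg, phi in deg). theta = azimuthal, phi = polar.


rho = sqrt(1^2 + 13^2 + 17^2) = 21.4243
theta = atan2(13, 1) = 85.6013 deg
phi = acos(17/21.4243) = 37.4869 deg

rho = 21.4243, theta = 85.6013 deg, phi = 37.4869 deg


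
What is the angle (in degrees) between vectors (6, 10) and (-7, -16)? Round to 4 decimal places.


dot = 6*-7 + 10*-16 = -202
|u| = 11.6619, |v| = 17.4642
cos(angle) = -0.9918
angle = 172.6656 degrees

172.6656 degrees


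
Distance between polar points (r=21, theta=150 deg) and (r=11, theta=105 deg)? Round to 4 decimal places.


d = sqrt(r1^2 + r2^2 - 2*r1*r2*cos(t2-t1))
d = sqrt(21^2 + 11^2 - 2*21*11*cos(105-150)) = 15.34

15.34


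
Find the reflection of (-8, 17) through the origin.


Reflection through origin: (x, y) -> (-x, -y)
(-8, 17) -> (8, -17)

(8, -17)


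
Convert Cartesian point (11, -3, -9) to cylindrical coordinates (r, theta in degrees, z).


r = sqrt(11^2 + (-3)^2) = 11.4018
theta = atan2(-3, 11) = 344.7449 deg
z = -9

r = 11.4018, theta = 344.7449 deg, z = -9


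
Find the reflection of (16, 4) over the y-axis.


Reflection across y-axis: (x, y) -> (-x, y)
(16, 4) -> (-16, 4)

(-16, 4)


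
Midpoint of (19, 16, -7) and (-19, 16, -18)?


Midpoint = ((19+-19)/2, (16+16)/2, (-7+-18)/2) = (0, 16, -12.5)

(0, 16, -12.5)


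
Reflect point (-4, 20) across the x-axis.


Reflection across x-axis: (x, y) -> (x, -y)
(-4, 20) -> (-4, -20)

(-4, -20)


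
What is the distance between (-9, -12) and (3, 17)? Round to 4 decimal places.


d = sqrt((3--9)^2 + (17--12)^2) = 31.3847

31.3847


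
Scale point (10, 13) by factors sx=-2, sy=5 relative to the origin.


Scaling: (x*sx, y*sy) = (10*-2, 13*5) = (-20, 65)

(-20, 65)


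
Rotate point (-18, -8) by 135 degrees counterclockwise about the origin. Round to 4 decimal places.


x' = -18*cos(135) - -8*sin(135) = 18.3848
y' = -18*sin(135) + -8*cos(135) = -7.0711

(18.3848, -7.0711)


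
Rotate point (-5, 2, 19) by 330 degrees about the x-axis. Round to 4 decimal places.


x' = -5
y' = 2*cos(330) - 19*sin(330) = 11.2321
z' = 2*sin(330) + 19*cos(330) = 15.4545

(-5, 11.2321, 15.4545)


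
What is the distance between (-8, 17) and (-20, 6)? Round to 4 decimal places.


d = sqrt((-20--8)^2 + (6-17)^2) = 16.2788

16.2788


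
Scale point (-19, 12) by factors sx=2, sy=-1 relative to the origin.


Scaling: (x*sx, y*sy) = (-19*2, 12*-1) = (-38, -12)

(-38, -12)


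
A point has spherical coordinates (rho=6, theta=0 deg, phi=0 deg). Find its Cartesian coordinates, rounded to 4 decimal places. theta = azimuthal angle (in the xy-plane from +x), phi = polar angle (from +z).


x = 6 * sin(0) * cos(0) = 0
y = 6 * sin(0) * sin(0) = 0
z = 6 * cos(0) = 6

(0, 0, 6)


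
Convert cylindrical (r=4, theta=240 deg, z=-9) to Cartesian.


x = 4 * cos(240) = -2
y = 4 * sin(240) = -3.4641
z = -9

(-2, -3.4641, -9)


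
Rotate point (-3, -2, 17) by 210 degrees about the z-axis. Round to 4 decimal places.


x' = -3*cos(210) - -2*sin(210) = 1.5981
y' = -3*sin(210) + -2*cos(210) = 3.2321
z' = 17

(1.5981, 3.2321, 17)


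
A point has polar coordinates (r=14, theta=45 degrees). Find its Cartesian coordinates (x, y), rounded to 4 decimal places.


x = 14 * cos(45) = 9.8995
y = 14 * sin(45) = 9.8995

(9.8995, 9.8995)


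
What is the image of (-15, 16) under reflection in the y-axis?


Reflection across y-axis: (x, y) -> (-x, y)
(-15, 16) -> (15, 16)

(15, 16)


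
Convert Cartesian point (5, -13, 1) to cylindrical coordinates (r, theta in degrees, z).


r = sqrt(5^2 + (-13)^2) = 13.9284
theta = atan2(-13, 5) = 291.0375 deg
z = 1

r = 13.9284, theta = 291.0375 deg, z = 1


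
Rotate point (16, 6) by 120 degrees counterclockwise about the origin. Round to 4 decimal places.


x' = 16*cos(120) - 6*sin(120) = -13.1962
y' = 16*sin(120) + 6*cos(120) = 10.8564

(-13.1962, 10.8564)


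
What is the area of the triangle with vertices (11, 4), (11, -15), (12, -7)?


Area = |x1(y2-y3) + x2(y3-y1) + x3(y1-y2)| / 2
= |11*(-15--7) + 11*(-7-4) + 12*(4--15)| / 2
= 9.5

9.5


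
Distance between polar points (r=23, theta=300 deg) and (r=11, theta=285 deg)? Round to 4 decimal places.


d = sqrt(r1^2 + r2^2 - 2*r1*r2*cos(t2-t1))
d = sqrt(23^2 + 11^2 - 2*23*11*cos(285-300)) = 12.6981

12.6981


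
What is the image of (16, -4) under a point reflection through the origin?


Reflection through origin: (x, y) -> (-x, -y)
(16, -4) -> (-16, 4)

(-16, 4)


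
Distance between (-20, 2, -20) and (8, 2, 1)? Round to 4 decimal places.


d = sqrt((8--20)^2 + (2-2)^2 + (1--20)^2) = 35

35


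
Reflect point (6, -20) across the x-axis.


Reflection across x-axis: (x, y) -> (x, -y)
(6, -20) -> (6, 20)

(6, 20)


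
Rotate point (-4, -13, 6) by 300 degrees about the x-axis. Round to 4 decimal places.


x' = -4
y' = -13*cos(300) - 6*sin(300) = -1.3038
z' = -13*sin(300) + 6*cos(300) = 14.2583

(-4, -1.3038, 14.2583)


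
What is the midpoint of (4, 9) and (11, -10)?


Midpoint = ((4+11)/2, (9+-10)/2) = (7.5, -0.5)

(7.5, -0.5)


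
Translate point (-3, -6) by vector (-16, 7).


Translation: (x+dx, y+dy) = (-3+-16, -6+7) = (-19, 1)

(-19, 1)


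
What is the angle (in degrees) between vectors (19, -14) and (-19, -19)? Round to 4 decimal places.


dot = 19*-19 + -14*-19 = -95
|u| = 23.6008, |v| = 26.8701
cos(angle) = -0.1498
angle = 98.6156 degrees

98.6156 degrees


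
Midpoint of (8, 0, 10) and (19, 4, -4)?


Midpoint = ((8+19)/2, (0+4)/2, (10+-4)/2) = (13.5, 2, 3)

(13.5, 2, 3)


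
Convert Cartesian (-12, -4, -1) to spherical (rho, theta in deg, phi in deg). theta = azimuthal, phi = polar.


rho = sqrt((-12)^2 + (-4)^2 + (-1)^2) = 12.6886
theta = atan2(-4, -12) = 198.4349 deg
phi = acos(-1/12.6886) = 94.5202 deg

rho = 12.6886, theta = 198.4349 deg, phi = 94.5202 deg


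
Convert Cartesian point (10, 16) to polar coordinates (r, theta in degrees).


r = sqrt(10^2 + 16^2) = 18.868
theta = atan2(16, 10) = 57.9946 degrees

r = 18.868, theta = 57.9946 degrees


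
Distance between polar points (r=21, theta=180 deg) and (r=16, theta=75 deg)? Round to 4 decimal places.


d = sqrt(r1^2 + r2^2 - 2*r1*r2*cos(t2-t1))
d = sqrt(21^2 + 16^2 - 2*21*16*cos(75-180)) = 29.5115

29.5115


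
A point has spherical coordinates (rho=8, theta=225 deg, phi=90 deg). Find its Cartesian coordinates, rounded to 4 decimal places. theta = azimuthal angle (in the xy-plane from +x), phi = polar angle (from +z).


x = 8 * sin(90) * cos(225) = -5.6569
y = 8 * sin(90) * sin(225) = -5.6569
z = 8 * cos(90) = 0

(-5.6569, -5.6569, 0)


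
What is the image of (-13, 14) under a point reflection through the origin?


Reflection through origin: (x, y) -> (-x, -y)
(-13, 14) -> (13, -14)

(13, -14)


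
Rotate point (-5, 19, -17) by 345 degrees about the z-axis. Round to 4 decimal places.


x' = -5*cos(345) - 19*sin(345) = 0.0879
y' = -5*sin(345) + 19*cos(345) = 19.6467
z' = -17

(0.0879, 19.6467, -17)


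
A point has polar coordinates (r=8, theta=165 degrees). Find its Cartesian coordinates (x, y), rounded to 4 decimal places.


x = 8 * cos(165) = -7.7274
y = 8 * sin(165) = 2.0706

(-7.7274, 2.0706)


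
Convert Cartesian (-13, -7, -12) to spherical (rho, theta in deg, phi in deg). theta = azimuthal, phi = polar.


rho = sqrt((-13)^2 + (-7)^2 + (-12)^2) = 19.0263
theta = atan2(-7, -13) = 208.3008 deg
phi = acos(-12/19.0263) = 129.1022 deg

rho = 19.0263, theta = 208.3008 deg, phi = 129.1022 deg


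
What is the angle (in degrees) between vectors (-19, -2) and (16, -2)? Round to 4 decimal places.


dot = -19*16 + -2*-2 = -300
|u| = 19.105, |v| = 16.1245
cos(angle) = -0.9738
angle = 166.866 degrees

166.866 degrees


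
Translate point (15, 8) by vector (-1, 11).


Translation: (x+dx, y+dy) = (15+-1, 8+11) = (14, 19)

(14, 19)


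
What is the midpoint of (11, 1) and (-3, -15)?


Midpoint = ((11+-3)/2, (1+-15)/2) = (4, -7)

(4, -7)


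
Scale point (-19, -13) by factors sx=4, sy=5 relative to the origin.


Scaling: (x*sx, y*sy) = (-19*4, -13*5) = (-76, -65)

(-76, -65)


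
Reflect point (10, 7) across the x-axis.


Reflection across x-axis: (x, y) -> (x, -y)
(10, 7) -> (10, -7)

(10, -7)


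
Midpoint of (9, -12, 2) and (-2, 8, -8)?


Midpoint = ((9+-2)/2, (-12+8)/2, (2+-8)/2) = (3.5, -2, -3)

(3.5, -2, -3)


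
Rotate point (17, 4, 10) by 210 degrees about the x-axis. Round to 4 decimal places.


x' = 17
y' = 4*cos(210) - 10*sin(210) = 1.5359
z' = 4*sin(210) + 10*cos(210) = -10.6603

(17, 1.5359, -10.6603)


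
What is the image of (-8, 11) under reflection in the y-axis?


Reflection across y-axis: (x, y) -> (-x, y)
(-8, 11) -> (8, 11)

(8, 11)


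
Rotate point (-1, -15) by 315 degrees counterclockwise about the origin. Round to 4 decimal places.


x' = -1*cos(315) - -15*sin(315) = -11.3137
y' = -1*sin(315) + -15*cos(315) = -9.8995

(-11.3137, -9.8995)


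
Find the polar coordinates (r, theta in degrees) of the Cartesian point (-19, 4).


r = sqrt((-19)^2 + 4^2) = 19.4165
theta = atan2(4, -19) = 168.1113 degrees

r = 19.4165, theta = 168.1113 degrees


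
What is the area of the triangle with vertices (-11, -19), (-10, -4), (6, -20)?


Area = |x1(y2-y3) + x2(y3-y1) + x3(y1-y2)| / 2
= |-11*(-4--20) + -10*(-20--19) + 6*(-19--4)| / 2
= 128

128


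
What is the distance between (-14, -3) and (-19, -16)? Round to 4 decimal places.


d = sqrt((-19--14)^2 + (-16--3)^2) = 13.9284

13.9284


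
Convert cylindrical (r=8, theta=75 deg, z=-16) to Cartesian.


x = 8 * cos(75) = 2.0706
y = 8 * sin(75) = 7.7274
z = -16

(2.0706, 7.7274, -16)


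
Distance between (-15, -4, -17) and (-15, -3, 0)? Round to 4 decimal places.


d = sqrt((-15--15)^2 + (-3--4)^2 + (0--17)^2) = 17.0294

17.0294


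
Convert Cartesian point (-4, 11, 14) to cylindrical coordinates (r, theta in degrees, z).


r = sqrt((-4)^2 + 11^2) = 11.7047
theta = atan2(11, -4) = 109.9831 deg
z = 14

r = 11.7047, theta = 109.9831 deg, z = 14


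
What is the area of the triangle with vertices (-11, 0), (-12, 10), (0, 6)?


Area = |x1(y2-y3) + x2(y3-y1) + x3(y1-y2)| / 2
= |-11*(10-6) + -12*(6-0) + 0*(0-10)| / 2
= 58

58


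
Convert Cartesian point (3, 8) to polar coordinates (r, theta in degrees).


r = sqrt(3^2 + 8^2) = 8.544
theta = atan2(8, 3) = 69.444 degrees

r = 8.544, theta = 69.444 degrees


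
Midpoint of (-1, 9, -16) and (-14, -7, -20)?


Midpoint = ((-1+-14)/2, (9+-7)/2, (-16+-20)/2) = (-7.5, 1, -18)

(-7.5, 1, -18)


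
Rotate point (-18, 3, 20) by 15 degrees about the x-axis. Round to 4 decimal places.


x' = -18
y' = 3*cos(15) - 20*sin(15) = -2.2786
z' = 3*sin(15) + 20*cos(15) = 20.095

(-18, -2.2786, 20.095)


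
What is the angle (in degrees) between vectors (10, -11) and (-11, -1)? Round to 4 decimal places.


dot = 10*-11 + -11*-1 = -99
|u| = 14.8661, |v| = 11.0454
cos(angle) = -0.6029
angle = 127.0793 degrees

127.0793 degrees


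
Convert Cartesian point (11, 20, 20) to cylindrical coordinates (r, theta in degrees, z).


r = sqrt(11^2 + 20^2) = 22.8254
theta = atan2(20, 11) = 61.1892 deg
z = 20

r = 22.8254, theta = 61.1892 deg, z = 20


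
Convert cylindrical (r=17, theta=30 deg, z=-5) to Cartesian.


x = 17 * cos(30) = 14.7224
y = 17 * sin(30) = 8.5
z = -5

(14.7224, 8.5, -5)


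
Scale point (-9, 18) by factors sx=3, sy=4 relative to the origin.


Scaling: (x*sx, y*sy) = (-9*3, 18*4) = (-27, 72)

(-27, 72)


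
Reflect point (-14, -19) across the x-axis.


Reflection across x-axis: (x, y) -> (x, -y)
(-14, -19) -> (-14, 19)

(-14, 19)


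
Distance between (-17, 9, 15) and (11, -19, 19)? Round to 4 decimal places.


d = sqrt((11--17)^2 + (-19-9)^2 + (19-15)^2) = 39.7995

39.7995


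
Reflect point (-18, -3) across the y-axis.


Reflection across y-axis: (x, y) -> (-x, y)
(-18, -3) -> (18, -3)

(18, -3)


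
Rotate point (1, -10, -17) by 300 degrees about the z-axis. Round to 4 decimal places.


x' = 1*cos(300) - -10*sin(300) = -8.1603
y' = 1*sin(300) + -10*cos(300) = -5.866
z' = -17

(-8.1603, -5.866, -17)


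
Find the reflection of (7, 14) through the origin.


Reflection through origin: (x, y) -> (-x, -y)
(7, 14) -> (-7, -14)

(-7, -14)


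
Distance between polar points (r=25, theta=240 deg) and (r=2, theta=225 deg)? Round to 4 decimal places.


d = sqrt(r1^2 + r2^2 - 2*r1*r2*cos(t2-t1))
d = sqrt(25^2 + 2^2 - 2*25*2*cos(225-240)) = 23.074

23.074


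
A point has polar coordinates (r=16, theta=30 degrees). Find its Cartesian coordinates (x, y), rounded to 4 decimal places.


x = 16 * cos(30) = 13.8564
y = 16 * sin(30) = 8

(13.8564, 8)


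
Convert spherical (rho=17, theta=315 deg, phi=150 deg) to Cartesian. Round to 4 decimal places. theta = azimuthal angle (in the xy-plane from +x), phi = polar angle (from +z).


x = 17 * sin(150) * cos(315) = 6.0104
y = 17 * sin(150) * sin(315) = -6.0104
z = 17 * cos(150) = -14.7224

(6.0104, -6.0104, -14.7224)


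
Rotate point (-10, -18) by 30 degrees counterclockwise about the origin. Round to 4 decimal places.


x' = -10*cos(30) - -18*sin(30) = 0.3397
y' = -10*sin(30) + -18*cos(30) = -20.5885

(0.3397, -20.5885)


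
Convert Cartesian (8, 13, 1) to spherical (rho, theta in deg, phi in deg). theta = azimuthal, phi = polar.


rho = sqrt(8^2 + 13^2 + 1^2) = 15.2971
theta = atan2(13, 8) = 58.3925 deg
phi = acos(1/15.2971) = 86.2518 deg

rho = 15.2971, theta = 58.3925 deg, phi = 86.2518 deg


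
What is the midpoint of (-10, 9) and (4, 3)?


Midpoint = ((-10+4)/2, (9+3)/2) = (-3, 6)

(-3, 6)


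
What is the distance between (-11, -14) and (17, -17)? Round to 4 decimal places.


d = sqrt((17--11)^2 + (-17--14)^2) = 28.1603

28.1603


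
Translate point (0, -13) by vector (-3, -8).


Translation: (x+dx, y+dy) = (0+-3, -13+-8) = (-3, -21)

(-3, -21)


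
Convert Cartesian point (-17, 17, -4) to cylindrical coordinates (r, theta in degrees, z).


r = sqrt((-17)^2 + 17^2) = 24.0416
theta = atan2(17, -17) = 135 deg
z = -4

r = 24.0416, theta = 135 deg, z = -4


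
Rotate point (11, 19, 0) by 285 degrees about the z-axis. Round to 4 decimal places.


x' = 11*cos(285) - 19*sin(285) = 21.1996
y' = 11*sin(285) + 19*cos(285) = -5.7076
z' = 0

(21.1996, -5.7076, 0)


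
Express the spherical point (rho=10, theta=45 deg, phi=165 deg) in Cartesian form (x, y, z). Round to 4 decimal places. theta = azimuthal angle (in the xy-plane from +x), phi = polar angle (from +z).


x = 10 * sin(165) * cos(45) = 1.8301
y = 10 * sin(165) * sin(45) = 1.8301
z = 10 * cos(165) = -9.6593

(1.8301, 1.8301, -9.6593)


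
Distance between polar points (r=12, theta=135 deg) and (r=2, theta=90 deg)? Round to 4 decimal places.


d = sqrt(r1^2 + r2^2 - 2*r1*r2*cos(t2-t1))
d = sqrt(12^2 + 2^2 - 2*12*2*cos(90-135)) = 10.6798

10.6798


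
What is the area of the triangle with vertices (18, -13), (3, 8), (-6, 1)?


Area = |x1(y2-y3) + x2(y3-y1) + x3(y1-y2)| / 2
= |18*(8-1) + 3*(1--13) + -6*(-13-8)| / 2
= 147

147


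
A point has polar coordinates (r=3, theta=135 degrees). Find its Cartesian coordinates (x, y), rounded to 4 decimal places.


x = 3 * cos(135) = -2.1213
y = 3 * sin(135) = 2.1213

(-2.1213, 2.1213)


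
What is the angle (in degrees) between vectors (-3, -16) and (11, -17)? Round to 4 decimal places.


dot = -3*11 + -16*-17 = 239
|u| = 16.2788, |v| = 20.2485
cos(angle) = 0.7251
angle = 43.5249 degrees

43.5249 degrees


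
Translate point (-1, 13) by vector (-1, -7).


Translation: (x+dx, y+dy) = (-1+-1, 13+-7) = (-2, 6)

(-2, 6)


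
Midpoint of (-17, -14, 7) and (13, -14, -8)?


Midpoint = ((-17+13)/2, (-14+-14)/2, (7+-8)/2) = (-2, -14, -0.5)

(-2, -14, -0.5)


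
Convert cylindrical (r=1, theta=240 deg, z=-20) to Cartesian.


x = 1 * cos(240) = -0.5
y = 1 * sin(240) = -0.866
z = -20

(-0.5, -0.866, -20)


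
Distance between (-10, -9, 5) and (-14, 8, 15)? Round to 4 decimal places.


d = sqrt((-14--10)^2 + (8--9)^2 + (15-5)^2) = 20.1246

20.1246


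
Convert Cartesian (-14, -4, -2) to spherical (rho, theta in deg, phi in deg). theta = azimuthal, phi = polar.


rho = sqrt((-14)^2 + (-4)^2 + (-2)^2) = 14.6969
theta = atan2(-4, -14) = 195.9454 deg
phi = acos(-2/14.6969) = 97.8212 deg

rho = 14.6969, theta = 195.9454 deg, phi = 97.8212 deg


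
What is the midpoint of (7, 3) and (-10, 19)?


Midpoint = ((7+-10)/2, (3+19)/2) = (-1.5, 11)

(-1.5, 11)


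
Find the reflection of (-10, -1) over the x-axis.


Reflection across x-axis: (x, y) -> (x, -y)
(-10, -1) -> (-10, 1)

(-10, 1)


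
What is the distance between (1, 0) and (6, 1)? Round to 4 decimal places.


d = sqrt((6-1)^2 + (1-0)^2) = 5.099

5.099


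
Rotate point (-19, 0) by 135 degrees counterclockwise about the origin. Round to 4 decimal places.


x' = -19*cos(135) - 0*sin(135) = 13.435
y' = -19*sin(135) + 0*cos(135) = -13.435

(13.435, -13.435)


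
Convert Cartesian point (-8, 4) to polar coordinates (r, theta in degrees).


r = sqrt((-8)^2 + 4^2) = 8.9443
theta = atan2(4, -8) = 153.4349 degrees

r = 8.9443, theta = 153.4349 degrees


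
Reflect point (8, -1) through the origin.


Reflection through origin: (x, y) -> (-x, -y)
(8, -1) -> (-8, 1)

(-8, 1)


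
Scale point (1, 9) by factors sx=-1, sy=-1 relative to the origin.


Scaling: (x*sx, y*sy) = (1*-1, 9*-1) = (-1, -9)

(-1, -9)


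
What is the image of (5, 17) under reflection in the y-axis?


Reflection across y-axis: (x, y) -> (-x, y)
(5, 17) -> (-5, 17)

(-5, 17)


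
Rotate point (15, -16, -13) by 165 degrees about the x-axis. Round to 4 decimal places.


x' = 15
y' = -16*cos(165) - -13*sin(165) = 18.8195
z' = -16*sin(165) + -13*cos(165) = 8.4159

(15, 18.8195, 8.4159)


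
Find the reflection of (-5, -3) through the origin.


Reflection through origin: (x, y) -> (-x, -y)
(-5, -3) -> (5, 3)

(5, 3)


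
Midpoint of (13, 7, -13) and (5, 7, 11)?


Midpoint = ((13+5)/2, (7+7)/2, (-13+11)/2) = (9, 7, -1)

(9, 7, -1)


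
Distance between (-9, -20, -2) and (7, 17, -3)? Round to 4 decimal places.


d = sqrt((7--9)^2 + (17--20)^2 + (-3--2)^2) = 40.3237

40.3237


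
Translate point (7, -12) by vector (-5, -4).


Translation: (x+dx, y+dy) = (7+-5, -12+-4) = (2, -16)

(2, -16)


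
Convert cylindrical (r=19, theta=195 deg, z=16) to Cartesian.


x = 19 * cos(195) = -18.3526
y = 19 * sin(195) = -4.9176
z = 16

(-18.3526, -4.9176, 16)


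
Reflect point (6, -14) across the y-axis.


Reflection across y-axis: (x, y) -> (-x, y)
(6, -14) -> (-6, -14)

(-6, -14)


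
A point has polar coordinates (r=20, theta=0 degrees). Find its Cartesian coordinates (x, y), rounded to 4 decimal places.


x = 20 * cos(0) = 20
y = 20 * sin(0) = 0

(20, 0)


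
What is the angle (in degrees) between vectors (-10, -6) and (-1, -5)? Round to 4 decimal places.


dot = -10*-1 + -6*-5 = 40
|u| = 11.6619, |v| = 5.099
cos(angle) = 0.6727
angle = 47.7263 degrees

47.7263 degrees


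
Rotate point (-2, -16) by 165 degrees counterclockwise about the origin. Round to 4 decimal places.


x' = -2*cos(165) - -16*sin(165) = 6.073
y' = -2*sin(165) + -16*cos(165) = 14.9372

(6.073, 14.9372)


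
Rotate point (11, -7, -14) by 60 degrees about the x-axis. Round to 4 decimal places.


x' = 11
y' = -7*cos(60) - -14*sin(60) = 8.6244
z' = -7*sin(60) + -14*cos(60) = -13.0622

(11, 8.6244, -13.0622)


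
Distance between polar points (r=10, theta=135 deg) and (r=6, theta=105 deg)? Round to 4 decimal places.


d = sqrt(r1^2 + r2^2 - 2*r1*r2*cos(t2-t1))
d = sqrt(10^2 + 6^2 - 2*10*6*cos(105-135)) = 5.6637

5.6637


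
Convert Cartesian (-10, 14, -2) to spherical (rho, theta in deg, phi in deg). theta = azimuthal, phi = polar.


rho = sqrt((-10)^2 + 14^2 + (-2)^2) = 17.3205
theta = atan2(14, -10) = 125.5377 deg
phi = acos(-2/17.3205) = 96.6307 deg

rho = 17.3205, theta = 125.5377 deg, phi = 96.6307 deg


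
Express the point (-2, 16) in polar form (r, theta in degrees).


r = sqrt((-2)^2 + 16^2) = 16.1245
theta = atan2(16, -2) = 97.125 degrees

r = 16.1245, theta = 97.125 degrees


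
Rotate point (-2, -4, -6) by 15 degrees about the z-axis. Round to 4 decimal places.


x' = -2*cos(15) - -4*sin(15) = -0.8966
y' = -2*sin(15) + -4*cos(15) = -4.3813
z' = -6

(-0.8966, -4.3813, -6)


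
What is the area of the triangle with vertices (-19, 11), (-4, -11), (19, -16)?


Area = |x1(y2-y3) + x2(y3-y1) + x3(y1-y2)| / 2
= |-19*(-11--16) + -4*(-16-11) + 19*(11--11)| / 2
= 215.5

215.5


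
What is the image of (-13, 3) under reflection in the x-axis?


Reflection across x-axis: (x, y) -> (x, -y)
(-13, 3) -> (-13, -3)

(-13, -3)


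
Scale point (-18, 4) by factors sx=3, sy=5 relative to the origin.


Scaling: (x*sx, y*sy) = (-18*3, 4*5) = (-54, 20)

(-54, 20)


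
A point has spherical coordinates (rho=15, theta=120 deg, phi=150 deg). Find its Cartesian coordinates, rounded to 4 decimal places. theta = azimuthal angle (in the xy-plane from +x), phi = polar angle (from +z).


x = 15 * sin(150) * cos(120) = -3.75
y = 15 * sin(150) * sin(120) = 6.4952
z = 15 * cos(150) = -12.9904

(-3.75, 6.4952, -12.9904)


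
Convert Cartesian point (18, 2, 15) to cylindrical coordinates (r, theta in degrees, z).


r = sqrt(18^2 + 2^2) = 18.1108
theta = atan2(2, 18) = 6.3402 deg
z = 15

r = 18.1108, theta = 6.3402 deg, z = 15


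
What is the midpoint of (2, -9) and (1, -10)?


Midpoint = ((2+1)/2, (-9+-10)/2) = (1.5, -9.5)

(1.5, -9.5)


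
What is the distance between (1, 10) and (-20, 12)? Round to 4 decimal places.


d = sqrt((-20-1)^2 + (12-10)^2) = 21.095

21.095


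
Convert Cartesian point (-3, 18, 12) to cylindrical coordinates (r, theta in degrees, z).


r = sqrt((-3)^2 + 18^2) = 18.2483
theta = atan2(18, -3) = 99.4623 deg
z = 12

r = 18.2483, theta = 99.4623 deg, z = 12


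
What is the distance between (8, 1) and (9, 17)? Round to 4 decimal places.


d = sqrt((9-8)^2 + (17-1)^2) = 16.0312

16.0312


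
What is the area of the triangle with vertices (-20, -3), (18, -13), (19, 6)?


Area = |x1(y2-y3) + x2(y3-y1) + x3(y1-y2)| / 2
= |-20*(-13-6) + 18*(6--3) + 19*(-3--13)| / 2
= 366

366


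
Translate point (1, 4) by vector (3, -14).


Translation: (x+dx, y+dy) = (1+3, 4+-14) = (4, -10)

(4, -10)


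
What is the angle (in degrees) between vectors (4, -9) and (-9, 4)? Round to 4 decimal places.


dot = 4*-9 + -9*4 = -72
|u| = 9.8489, |v| = 9.8489
cos(angle) = -0.7423
angle = 137.925 degrees

137.925 degrees


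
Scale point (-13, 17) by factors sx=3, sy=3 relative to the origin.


Scaling: (x*sx, y*sy) = (-13*3, 17*3) = (-39, 51)

(-39, 51)


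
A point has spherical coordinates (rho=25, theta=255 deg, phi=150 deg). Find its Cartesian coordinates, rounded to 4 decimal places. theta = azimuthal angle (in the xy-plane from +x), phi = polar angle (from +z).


x = 25 * sin(150) * cos(255) = -3.2352
y = 25 * sin(150) * sin(255) = -12.0741
z = 25 * cos(150) = -21.6506

(-3.2352, -12.0741, -21.6506)


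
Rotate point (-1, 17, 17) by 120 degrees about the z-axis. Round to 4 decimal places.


x' = -1*cos(120) - 17*sin(120) = -14.2224
y' = -1*sin(120) + 17*cos(120) = -9.366
z' = 17

(-14.2224, -9.366, 17)


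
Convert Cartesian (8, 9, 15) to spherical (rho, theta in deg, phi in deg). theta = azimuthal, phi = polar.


rho = sqrt(8^2 + 9^2 + 15^2) = 19.2354
theta = atan2(9, 8) = 48.3665 deg
phi = acos(15/19.2354) = 38.7566 deg

rho = 19.2354, theta = 48.3665 deg, phi = 38.7566 deg


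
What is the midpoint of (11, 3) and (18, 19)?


Midpoint = ((11+18)/2, (3+19)/2) = (14.5, 11)

(14.5, 11)


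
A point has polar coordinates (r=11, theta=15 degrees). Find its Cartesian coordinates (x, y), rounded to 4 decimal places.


x = 11 * cos(15) = 10.6252
y = 11 * sin(15) = 2.847

(10.6252, 2.847)


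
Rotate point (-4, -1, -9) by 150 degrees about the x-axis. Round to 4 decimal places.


x' = -4
y' = -1*cos(150) - -9*sin(150) = 5.366
z' = -1*sin(150) + -9*cos(150) = 7.2942

(-4, 5.366, 7.2942)


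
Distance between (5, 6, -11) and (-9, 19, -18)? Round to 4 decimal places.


d = sqrt((-9-5)^2 + (19-6)^2 + (-18--11)^2) = 20.347

20.347


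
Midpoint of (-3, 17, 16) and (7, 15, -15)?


Midpoint = ((-3+7)/2, (17+15)/2, (16+-15)/2) = (2, 16, 0.5)

(2, 16, 0.5)


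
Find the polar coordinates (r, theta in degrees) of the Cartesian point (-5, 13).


r = sqrt((-5)^2 + 13^2) = 13.9284
theta = atan2(13, -5) = 111.0375 degrees

r = 13.9284, theta = 111.0375 degrees


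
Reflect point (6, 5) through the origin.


Reflection through origin: (x, y) -> (-x, -y)
(6, 5) -> (-6, -5)

(-6, -5)


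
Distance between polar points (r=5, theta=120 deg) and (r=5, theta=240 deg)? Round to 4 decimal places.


d = sqrt(r1^2 + r2^2 - 2*r1*r2*cos(t2-t1))
d = sqrt(5^2 + 5^2 - 2*5*5*cos(240-120)) = 8.6603

8.6603


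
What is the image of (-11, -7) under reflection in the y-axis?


Reflection across y-axis: (x, y) -> (-x, y)
(-11, -7) -> (11, -7)

(11, -7)


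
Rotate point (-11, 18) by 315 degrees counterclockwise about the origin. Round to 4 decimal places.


x' = -11*cos(315) - 18*sin(315) = 4.9497
y' = -11*sin(315) + 18*cos(315) = 20.5061

(4.9497, 20.5061)


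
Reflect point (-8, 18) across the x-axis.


Reflection across x-axis: (x, y) -> (x, -y)
(-8, 18) -> (-8, -18)

(-8, -18)


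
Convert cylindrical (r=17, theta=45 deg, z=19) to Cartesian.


x = 17 * cos(45) = 12.0208
y = 17 * sin(45) = 12.0208
z = 19

(12.0208, 12.0208, 19)


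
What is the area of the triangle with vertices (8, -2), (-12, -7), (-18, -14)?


Area = |x1(y2-y3) + x2(y3-y1) + x3(y1-y2)| / 2
= |8*(-7--14) + -12*(-14--2) + -18*(-2--7)| / 2
= 55

55


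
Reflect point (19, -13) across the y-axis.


Reflection across y-axis: (x, y) -> (-x, y)
(19, -13) -> (-19, -13)

(-19, -13)


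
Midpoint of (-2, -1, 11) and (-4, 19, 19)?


Midpoint = ((-2+-4)/2, (-1+19)/2, (11+19)/2) = (-3, 9, 15)

(-3, 9, 15)


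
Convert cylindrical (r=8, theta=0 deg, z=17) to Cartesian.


x = 8 * cos(0) = 8
y = 8 * sin(0) = 0
z = 17

(8, 0, 17)


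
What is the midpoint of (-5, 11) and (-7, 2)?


Midpoint = ((-5+-7)/2, (11+2)/2) = (-6, 6.5)

(-6, 6.5)


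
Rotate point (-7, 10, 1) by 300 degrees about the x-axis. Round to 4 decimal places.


x' = -7
y' = 10*cos(300) - 1*sin(300) = 5.866
z' = 10*sin(300) + 1*cos(300) = -8.1603

(-7, 5.866, -8.1603)


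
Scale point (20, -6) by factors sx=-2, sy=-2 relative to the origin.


Scaling: (x*sx, y*sy) = (20*-2, -6*-2) = (-40, 12)

(-40, 12)


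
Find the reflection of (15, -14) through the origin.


Reflection through origin: (x, y) -> (-x, -y)
(15, -14) -> (-15, 14)

(-15, 14)


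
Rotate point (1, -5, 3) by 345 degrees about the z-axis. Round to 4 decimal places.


x' = 1*cos(345) - -5*sin(345) = -0.3282
y' = 1*sin(345) + -5*cos(345) = -5.0884
z' = 3

(-0.3282, -5.0884, 3)


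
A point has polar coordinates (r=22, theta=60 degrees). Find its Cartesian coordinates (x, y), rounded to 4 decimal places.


x = 22 * cos(60) = 11
y = 22 * sin(60) = 19.0526

(11, 19.0526)


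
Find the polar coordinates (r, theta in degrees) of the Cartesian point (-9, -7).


r = sqrt((-9)^2 + (-7)^2) = 11.4018
theta = atan2(-7, -9) = 217.875 degrees

r = 11.4018, theta = 217.875 degrees


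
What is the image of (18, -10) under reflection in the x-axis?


Reflection across x-axis: (x, y) -> (x, -y)
(18, -10) -> (18, 10)

(18, 10)


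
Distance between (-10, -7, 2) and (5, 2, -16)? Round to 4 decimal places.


d = sqrt((5--10)^2 + (2--7)^2 + (-16-2)^2) = 25.0998

25.0998


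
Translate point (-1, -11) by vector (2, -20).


Translation: (x+dx, y+dy) = (-1+2, -11+-20) = (1, -31)

(1, -31)


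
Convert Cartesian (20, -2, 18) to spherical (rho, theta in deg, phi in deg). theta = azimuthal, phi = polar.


rho = sqrt(20^2 + (-2)^2 + 18^2) = 26.9815
theta = atan2(-2, 20) = 354.2894 deg
phi = acos(18/26.9815) = 48.1545 deg

rho = 26.9815, theta = 354.2894 deg, phi = 48.1545 deg


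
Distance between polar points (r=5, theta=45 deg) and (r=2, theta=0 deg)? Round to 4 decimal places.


d = sqrt(r1^2 + r2^2 - 2*r1*r2*cos(t2-t1))
d = sqrt(5^2 + 2^2 - 2*5*2*cos(0-45)) = 3.8546

3.8546


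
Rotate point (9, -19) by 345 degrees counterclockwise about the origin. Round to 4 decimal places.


x' = 9*cos(345) - -19*sin(345) = 3.7758
y' = 9*sin(345) + -19*cos(345) = -20.682

(3.7758, -20.682)


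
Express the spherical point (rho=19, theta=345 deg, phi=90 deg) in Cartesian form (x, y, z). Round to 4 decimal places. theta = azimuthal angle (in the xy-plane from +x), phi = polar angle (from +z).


x = 19 * sin(90) * cos(345) = 18.3526
y = 19 * sin(90) * sin(345) = -4.9176
z = 19 * cos(90) = 0

(18.3526, -4.9176, 0)


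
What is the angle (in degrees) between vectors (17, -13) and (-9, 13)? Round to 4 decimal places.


dot = 17*-9 + -13*13 = -322
|u| = 21.4009, |v| = 15.8114
cos(angle) = -0.9516
angle = 162.1005 degrees

162.1005 degrees


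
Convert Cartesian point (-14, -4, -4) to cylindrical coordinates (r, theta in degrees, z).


r = sqrt((-14)^2 + (-4)^2) = 14.5602
theta = atan2(-4, -14) = 195.9454 deg
z = -4

r = 14.5602, theta = 195.9454 deg, z = -4


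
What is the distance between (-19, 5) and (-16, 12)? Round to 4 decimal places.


d = sqrt((-16--19)^2 + (12-5)^2) = 7.6158

7.6158


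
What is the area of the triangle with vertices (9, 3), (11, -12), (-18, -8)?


Area = |x1(y2-y3) + x2(y3-y1) + x3(y1-y2)| / 2
= |9*(-12--8) + 11*(-8-3) + -18*(3--12)| / 2
= 213.5

213.5


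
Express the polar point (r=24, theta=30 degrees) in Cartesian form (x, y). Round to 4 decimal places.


x = 24 * cos(30) = 20.7846
y = 24 * sin(30) = 12

(20.7846, 12)


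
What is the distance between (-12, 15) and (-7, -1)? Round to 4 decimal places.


d = sqrt((-7--12)^2 + (-1-15)^2) = 16.7631

16.7631


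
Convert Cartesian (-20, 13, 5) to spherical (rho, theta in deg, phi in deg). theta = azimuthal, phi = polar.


rho = sqrt((-20)^2 + 13^2 + 5^2) = 24.3721
theta = atan2(13, -20) = 146.9761 deg
phi = acos(5/24.3721) = 78.1616 deg

rho = 24.3721, theta = 146.9761 deg, phi = 78.1616 deg


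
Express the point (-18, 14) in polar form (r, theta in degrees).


r = sqrt((-18)^2 + 14^2) = 22.8035
theta = atan2(14, -18) = 142.125 degrees

r = 22.8035, theta = 142.125 degrees


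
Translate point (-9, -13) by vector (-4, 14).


Translation: (x+dx, y+dy) = (-9+-4, -13+14) = (-13, 1)

(-13, 1)


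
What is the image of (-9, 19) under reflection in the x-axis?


Reflection across x-axis: (x, y) -> (x, -y)
(-9, 19) -> (-9, -19)

(-9, -19)


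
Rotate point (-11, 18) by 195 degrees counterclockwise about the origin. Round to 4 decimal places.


x' = -11*cos(195) - 18*sin(195) = 15.2839
y' = -11*sin(195) + 18*cos(195) = -14.5397

(15.2839, -14.5397)


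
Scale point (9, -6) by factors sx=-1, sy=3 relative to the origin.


Scaling: (x*sx, y*sy) = (9*-1, -6*3) = (-9, -18)

(-9, -18)


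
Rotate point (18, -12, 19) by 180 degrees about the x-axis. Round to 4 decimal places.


x' = 18
y' = -12*cos(180) - 19*sin(180) = 12
z' = -12*sin(180) + 19*cos(180) = -19

(18, 12, -19)


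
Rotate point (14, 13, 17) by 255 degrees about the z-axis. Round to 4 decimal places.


x' = 14*cos(255) - 13*sin(255) = 8.9336
y' = 14*sin(255) + 13*cos(255) = -16.8876
z' = 17

(8.9336, -16.8876, 17)


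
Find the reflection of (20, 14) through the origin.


Reflection through origin: (x, y) -> (-x, -y)
(20, 14) -> (-20, -14)

(-20, -14)


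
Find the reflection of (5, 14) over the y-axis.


Reflection across y-axis: (x, y) -> (-x, y)
(5, 14) -> (-5, 14)

(-5, 14)


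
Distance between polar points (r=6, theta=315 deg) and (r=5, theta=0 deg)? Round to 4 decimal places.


d = sqrt(r1^2 + r2^2 - 2*r1*r2*cos(t2-t1))
d = sqrt(6^2 + 5^2 - 2*6*5*cos(0-315)) = 4.3097

4.3097


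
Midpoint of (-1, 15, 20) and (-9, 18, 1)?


Midpoint = ((-1+-9)/2, (15+18)/2, (20+1)/2) = (-5, 16.5, 10.5)

(-5, 16.5, 10.5)


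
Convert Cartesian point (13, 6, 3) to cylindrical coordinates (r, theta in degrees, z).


r = sqrt(13^2 + 6^2) = 14.3178
theta = atan2(6, 13) = 24.7751 deg
z = 3

r = 14.3178, theta = 24.7751 deg, z = 3


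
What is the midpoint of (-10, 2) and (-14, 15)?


Midpoint = ((-10+-14)/2, (2+15)/2) = (-12, 8.5)

(-12, 8.5)


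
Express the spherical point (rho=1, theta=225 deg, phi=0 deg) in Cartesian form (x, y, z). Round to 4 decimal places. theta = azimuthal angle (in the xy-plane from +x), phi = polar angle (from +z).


x = 1 * sin(0) * cos(225) = 0
y = 1 * sin(0) * sin(225) = 0
z = 1 * cos(0) = 1

(0, 0, 1)


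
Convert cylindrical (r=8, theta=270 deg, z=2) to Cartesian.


x = 8 * cos(270) = 0
y = 8 * sin(270) = -8
z = 2

(0, -8, 2)


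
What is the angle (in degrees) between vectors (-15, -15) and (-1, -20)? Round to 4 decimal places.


dot = -15*-1 + -15*-20 = 315
|u| = 21.2132, |v| = 20.025
cos(angle) = 0.7415
angle = 42.1376 degrees

42.1376 degrees


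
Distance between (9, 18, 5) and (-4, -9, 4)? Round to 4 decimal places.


d = sqrt((-4-9)^2 + (-9-18)^2 + (4-5)^2) = 29.9833

29.9833


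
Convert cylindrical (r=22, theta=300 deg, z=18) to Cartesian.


x = 22 * cos(300) = 11
y = 22 * sin(300) = -19.0526
z = 18

(11, -19.0526, 18)


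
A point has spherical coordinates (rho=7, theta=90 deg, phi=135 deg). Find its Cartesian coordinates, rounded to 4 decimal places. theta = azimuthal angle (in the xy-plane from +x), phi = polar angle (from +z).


x = 7 * sin(135) * cos(90) = 0
y = 7 * sin(135) * sin(90) = 4.9497
z = 7 * cos(135) = -4.9497

(0, 4.9497, -4.9497)


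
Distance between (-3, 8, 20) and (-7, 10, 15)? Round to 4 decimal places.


d = sqrt((-7--3)^2 + (10-8)^2 + (15-20)^2) = 6.7082

6.7082


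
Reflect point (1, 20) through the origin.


Reflection through origin: (x, y) -> (-x, -y)
(1, 20) -> (-1, -20)

(-1, -20)


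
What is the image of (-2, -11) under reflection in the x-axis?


Reflection across x-axis: (x, y) -> (x, -y)
(-2, -11) -> (-2, 11)

(-2, 11)


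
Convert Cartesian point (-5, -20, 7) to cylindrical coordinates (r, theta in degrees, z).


r = sqrt((-5)^2 + (-20)^2) = 20.6155
theta = atan2(-20, -5) = 255.9638 deg
z = 7

r = 20.6155, theta = 255.9638 deg, z = 7


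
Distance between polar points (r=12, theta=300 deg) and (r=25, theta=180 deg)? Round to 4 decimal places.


d = sqrt(r1^2 + r2^2 - 2*r1*r2*cos(t2-t1))
d = sqrt(12^2 + 25^2 - 2*12*25*cos(180-300)) = 32.6956

32.6956


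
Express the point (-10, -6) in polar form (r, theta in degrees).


r = sqrt((-10)^2 + (-6)^2) = 11.6619
theta = atan2(-6, -10) = 210.9638 degrees

r = 11.6619, theta = 210.9638 degrees


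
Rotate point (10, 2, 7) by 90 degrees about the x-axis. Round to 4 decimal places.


x' = 10
y' = 2*cos(90) - 7*sin(90) = -7
z' = 2*sin(90) + 7*cos(90) = 2

(10, -7, 2)


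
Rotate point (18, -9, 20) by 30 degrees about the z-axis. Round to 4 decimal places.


x' = 18*cos(30) - -9*sin(30) = 20.0885
y' = 18*sin(30) + -9*cos(30) = 1.2058
z' = 20

(20.0885, 1.2058, 20)


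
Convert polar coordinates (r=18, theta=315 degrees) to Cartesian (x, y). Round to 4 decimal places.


x = 18 * cos(315) = 12.7279
y = 18 * sin(315) = -12.7279

(12.7279, -12.7279)


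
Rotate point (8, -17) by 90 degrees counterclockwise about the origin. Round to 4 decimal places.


x' = 8*cos(90) - -17*sin(90) = 17
y' = 8*sin(90) + -17*cos(90) = 8

(17, 8)


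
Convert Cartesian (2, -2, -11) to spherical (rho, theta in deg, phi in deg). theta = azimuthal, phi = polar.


rho = sqrt(2^2 + (-2)^2 + (-11)^2) = 11.3578
theta = atan2(-2, 2) = 315 deg
phi = acos(-11/11.3578) = 165.5799 deg

rho = 11.3578, theta = 315 deg, phi = 165.5799 deg


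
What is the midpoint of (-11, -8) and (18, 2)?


Midpoint = ((-11+18)/2, (-8+2)/2) = (3.5, -3)

(3.5, -3)


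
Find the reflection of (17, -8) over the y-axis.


Reflection across y-axis: (x, y) -> (-x, y)
(17, -8) -> (-17, -8)

(-17, -8)


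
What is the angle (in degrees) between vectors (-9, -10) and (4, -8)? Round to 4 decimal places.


dot = -9*4 + -10*-8 = 44
|u| = 13.4536, |v| = 8.9443
cos(angle) = 0.3657
angle = 68.5523 degrees

68.5523 degrees


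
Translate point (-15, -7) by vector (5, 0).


Translation: (x+dx, y+dy) = (-15+5, -7+0) = (-10, -7)

(-10, -7)


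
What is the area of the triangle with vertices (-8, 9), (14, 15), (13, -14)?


Area = |x1(y2-y3) + x2(y3-y1) + x3(y1-y2)| / 2
= |-8*(15--14) + 14*(-14-9) + 13*(9-15)| / 2
= 316

316


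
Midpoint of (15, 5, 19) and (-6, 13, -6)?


Midpoint = ((15+-6)/2, (5+13)/2, (19+-6)/2) = (4.5, 9, 6.5)

(4.5, 9, 6.5)


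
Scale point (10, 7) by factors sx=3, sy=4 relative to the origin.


Scaling: (x*sx, y*sy) = (10*3, 7*4) = (30, 28)

(30, 28)


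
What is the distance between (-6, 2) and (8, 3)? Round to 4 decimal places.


d = sqrt((8--6)^2 + (3-2)^2) = 14.0357

14.0357


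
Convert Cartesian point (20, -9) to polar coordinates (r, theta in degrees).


r = sqrt(20^2 + (-9)^2) = 21.9317
theta = atan2(-9, 20) = 335.7723 degrees

r = 21.9317, theta = 335.7723 degrees


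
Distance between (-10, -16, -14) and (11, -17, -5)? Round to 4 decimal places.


d = sqrt((11--10)^2 + (-17--16)^2 + (-5--14)^2) = 22.8692

22.8692


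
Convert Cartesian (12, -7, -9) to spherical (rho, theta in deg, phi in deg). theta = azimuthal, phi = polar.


rho = sqrt(12^2 + (-7)^2 + (-9)^2) = 16.5529
theta = atan2(-7, 12) = 329.7436 deg
phi = acos(-9/16.5529) = 122.9365 deg

rho = 16.5529, theta = 329.7436 deg, phi = 122.9365 deg


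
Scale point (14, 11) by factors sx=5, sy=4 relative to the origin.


Scaling: (x*sx, y*sy) = (14*5, 11*4) = (70, 44)

(70, 44)


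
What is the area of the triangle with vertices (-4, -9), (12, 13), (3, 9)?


Area = |x1(y2-y3) + x2(y3-y1) + x3(y1-y2)| / 2
= |-4*(13-9) + 12*(9--9) + 3*(-9-13)| / 2
= 67

67


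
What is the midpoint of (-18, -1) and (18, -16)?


Midpoint = ((-18+18)/2, (-1+-16)/2) = (0, -8.5)

(0, -8.5)


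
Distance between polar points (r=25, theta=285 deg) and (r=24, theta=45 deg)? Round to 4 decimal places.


d = sqrt(r1^2 + r2^2 - 2*r1*r2*cos(t2-t1))
d = sqrt(25^2 + 24^2 - 2*25*24*cos(45-285)) = 42.4382

42.4382


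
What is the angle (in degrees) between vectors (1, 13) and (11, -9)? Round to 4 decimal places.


dot = 1*11 + 13*-9 = -106
|u| = 13.0384, |v| = 14.2127
cos(angle) = -0.572
angle = 124.8907 degrees

124.8907 degrees


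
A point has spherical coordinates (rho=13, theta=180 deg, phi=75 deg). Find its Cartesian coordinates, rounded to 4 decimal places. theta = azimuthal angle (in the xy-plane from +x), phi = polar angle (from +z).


x = 13 * sin(75) * cos(180) = -12.557
y = 13 * sin(75) * sin(180) = 0
z = 13 * cos(75) = 3.3646

(-12.557, 0, 3.3646)


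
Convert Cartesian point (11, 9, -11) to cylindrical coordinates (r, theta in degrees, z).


r = sqrt(11^2 + 9^2) = 14.2127
theta = atan2(9, 11) = 39.2894 deg
z = -11

r = 14.2127, theta = 39.2894 deg, z = -11
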